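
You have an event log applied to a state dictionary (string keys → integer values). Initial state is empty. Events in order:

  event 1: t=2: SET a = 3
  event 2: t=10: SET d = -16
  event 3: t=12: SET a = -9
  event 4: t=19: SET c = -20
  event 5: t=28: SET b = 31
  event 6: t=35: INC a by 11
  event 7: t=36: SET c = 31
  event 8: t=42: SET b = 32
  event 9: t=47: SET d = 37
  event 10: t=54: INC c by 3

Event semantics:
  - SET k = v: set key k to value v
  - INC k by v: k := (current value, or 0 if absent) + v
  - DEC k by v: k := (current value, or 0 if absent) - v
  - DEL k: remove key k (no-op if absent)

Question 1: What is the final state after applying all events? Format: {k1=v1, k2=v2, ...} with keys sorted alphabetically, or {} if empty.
  after event 1 (t=2: SET a = 3): {a=3}
  after event 2 (t=10: SET d = -16): {a=3, d=-16}
  after event 3 (t=12: SET a = -9): {a=-9, d=-16}
  after event 4 (t=19: SET c = -20): {a=-9, c=-20, d=-16}
  after event 5 (t=28: SET b = 31): {a=-9, b=31, c=-20, d=-16}
  after event 6 (t=35: INC a by 11): {a=2, b=31, c=-20, d=-16}
  after event 7 (t=36: SET c = 31): {a=2, b=31, c=31, d=-16}
  after event 8 (t=42: SET b = 32): {a=2, b=32, c=31, d=-16}
  after event 9 (t=47: SET d = 37): {a=2, b=32, c=31, d=37}
  after event 10 (t=54: INC c by 3): {a=2, b=32, c=34, d=37}

Answer: {a=2, b=32, c=34, d=37}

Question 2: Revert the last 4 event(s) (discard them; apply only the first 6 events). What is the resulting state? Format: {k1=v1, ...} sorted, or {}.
Answer: {a=2, b=31, c=-20, d=-16}

Derivation:
Keep first 6 events (discard last 4):
  after event 1 (t=2: SET a = 3): {a=3}
  after event 2 (t=10: SET d = -16): {a=3, d=-16}
  after event 3 (t=12: SET a = -9): {a=-9, d=-16}
  after event 4 (t=19: SET c = -20): {a=-9, c=-20, d=-16}
  after event 5 (t=28: SET b = 31): {a=-9, b=31, c=-20, d=-16}
  after event 6 (t=35: INC a by 11): {a=2, b=31, c=-20, d=-16}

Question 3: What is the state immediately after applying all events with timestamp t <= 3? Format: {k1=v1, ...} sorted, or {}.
Answer: {a=3}

Derivation:
Apply events with t <= 3 (1 events):
  after event 1 (t=2: SET a = 3): {a=3}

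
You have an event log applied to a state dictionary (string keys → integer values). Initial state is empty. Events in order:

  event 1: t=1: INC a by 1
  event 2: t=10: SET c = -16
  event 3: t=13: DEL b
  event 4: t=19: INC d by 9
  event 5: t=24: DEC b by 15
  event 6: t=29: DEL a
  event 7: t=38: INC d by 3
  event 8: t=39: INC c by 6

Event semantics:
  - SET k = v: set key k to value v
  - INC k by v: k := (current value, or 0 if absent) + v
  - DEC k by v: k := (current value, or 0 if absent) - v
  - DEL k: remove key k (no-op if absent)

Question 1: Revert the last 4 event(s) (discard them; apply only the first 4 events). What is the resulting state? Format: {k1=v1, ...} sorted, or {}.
Keep first 4 events (discard last 4):
  after event 1 (t=1: INC a by 1): {a=1}
  after event 2 (t=10: SET c = -16): {a=1, c=-16}
  after event 3 (t=13: DEL b): {a=1, c=-16}
  after event 4 (t=19: INC d by 9): {a=1, c=-16, d=9}

Answer: {a=1, c=-16, d=9}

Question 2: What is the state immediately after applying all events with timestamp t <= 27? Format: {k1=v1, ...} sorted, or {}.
Apply events with t <= 27 (5 events):
  after event 1 (t=1: INC a by 1): {a=1}
  after event 2 (t=10: SET c = -16): {a=1, c=-16}
  after event 3 (t=13: DEL b): {a=1, c=-16}
  after event 4 (t=19: INC d by 9): {a=1, c=-16, d=9}
  after event 5 (t=24: DEC b by 15): {a=1, b=-15, c=-16, d=9}

Answer: {a=1, b=-15, c=-16, d=9}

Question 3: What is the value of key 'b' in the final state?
Track key 'b' through all 8 events:
  event 1 (t=1: INC a by 1): b unchanged
  event 2 (t=10: SET c = -16): b unchanged
  event 3 (t=13: DEL b): b (absent) -> (absent)
  event 4 (t=19: INC d by 9): b unchanged
  event 5 (t=24: DEC b by 15): b (absent) -> -15
  event 6 (t=29: DEL a): b unchanged
  event 7 (t=38: INC d by 3): b unchanged
  event 8 (t=39: INC c by 6): b unchanged
Final: b = -15

Answer: -15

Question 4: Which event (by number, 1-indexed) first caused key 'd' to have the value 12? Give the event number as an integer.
Answer: 7

Derivation:
Looking for first event where d becomes 12:
  event 4: d = 9
  event 5: d = 9
  event 6: d = 9
  event 7: d 9 -> 12  <-- first match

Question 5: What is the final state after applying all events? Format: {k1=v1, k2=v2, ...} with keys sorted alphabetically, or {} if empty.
  after event 1 (t=1: INC a by 1): {a=1}
  after event 2 (t=10: SET c = -16): {a=1, c=-16}
  after event 3 (t=13: DEL b): {a=1, c=-16}
  after event 4 (t=19: INC d by 9): {a=1, c=-16, d=9}
  after event 5 (t=24: DEC b by 15): {a=1, b=-15, c=-16, d=9}
  after event 6 (t=29: DEL a): {b=-15, c=-16, d=9}
  after event 7 (t=38: INC d by 3): {b=-15, c=-16, d=12}
  after event 8 (t=39: INC c by 6): {b=-15, c=-10, d=12}

Answer: {b=-15, c=-10, d=12}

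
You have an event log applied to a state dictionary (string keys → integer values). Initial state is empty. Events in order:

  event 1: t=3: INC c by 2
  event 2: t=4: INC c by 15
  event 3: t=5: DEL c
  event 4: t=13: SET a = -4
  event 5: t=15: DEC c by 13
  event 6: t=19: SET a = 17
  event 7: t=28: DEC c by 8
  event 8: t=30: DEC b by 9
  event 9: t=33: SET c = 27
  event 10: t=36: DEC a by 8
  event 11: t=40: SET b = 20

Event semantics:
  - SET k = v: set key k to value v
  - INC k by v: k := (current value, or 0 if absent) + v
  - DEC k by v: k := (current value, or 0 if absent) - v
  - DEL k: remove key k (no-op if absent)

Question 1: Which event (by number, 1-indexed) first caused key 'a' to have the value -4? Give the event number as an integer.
Looking for first event where a becomes -4:
  event 4: a (absent) -> -4  <-- first match

Answer: 4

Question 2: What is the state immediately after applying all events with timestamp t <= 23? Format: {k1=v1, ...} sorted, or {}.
Answer: {a=17, c=-13}

Derivation:
Apply events with t <= 23 (6 events):
  after event 1 (t=3: INC c by 2): {c=2}
  after event 2 (t=4: INC c by 15): {c=17}
  after event 3 (t=5: DEL c): {}
  after event 4 (t=13: SET a = -4): {a=-4}
  after event 5 (t=15: DEC c by 13): {a=-4, c=-13}
  after event 6 (t=19: SET a = 17): {a=17, c=-13}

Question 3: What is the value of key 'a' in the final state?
Answer: 9

Derivation:
Track key 'a' through all 11 events:
  event 1 (t=3: INC c by 2): a unchanged
  event 2 (t=4: INC c by 15): a unchanged
  event 3 (t=5: DEL c): a unchanged
  event 4 (t=13: SET a = -4): a (absent) -> -4
  event 5 (t=15: DEC c by 13): a unchanged
  event 6 (t=19: SET a = 17): a -4 -> 17
  event 7 (t=28: DEC c by 8): a unchanged
  event 8 (t=30: DEC b by 9): a unchanged
  event 9 (t=33: SET c = 27): a unchanged
  event 10 (t=36: DEC a by 8): a 17 -> 9
  event 11 (t=40: SET b = 20): a unchanged
Final: a = 9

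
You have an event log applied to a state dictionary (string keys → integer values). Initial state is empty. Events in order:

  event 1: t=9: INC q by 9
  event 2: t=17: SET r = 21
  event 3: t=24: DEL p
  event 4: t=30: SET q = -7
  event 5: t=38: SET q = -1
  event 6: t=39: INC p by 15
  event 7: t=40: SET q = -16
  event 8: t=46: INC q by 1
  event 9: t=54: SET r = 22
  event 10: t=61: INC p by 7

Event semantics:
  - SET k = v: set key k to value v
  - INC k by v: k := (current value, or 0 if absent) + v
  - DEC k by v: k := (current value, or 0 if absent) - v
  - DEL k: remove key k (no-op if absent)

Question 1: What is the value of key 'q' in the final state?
Answer: -15

Derivation:
Track key 'q' through all 10 events:
  event 1 (t=9: INC q by 9): q (absent) -> 9
  event 2 (t=17: SET r = 21): q unchanged
  event 3 (t=24: DEL p): q unchanged
  event 4 (t=30: SET q = -7): q 9 -> -7
  event 5 (t=38: SET q = -1): q -7 -> -1
  event 6 (t=39: INC p by 15): q unchanged
  event 7 (t=40: SET q = -16): q -1 -> -16
  event 8 (t=46: INC q by 1): q -16 -> -15
  event 9 (t=54: SET r = 22): q unchanged
  event 10 (t=61: INC p by 7): q unchanged
Final: q = -15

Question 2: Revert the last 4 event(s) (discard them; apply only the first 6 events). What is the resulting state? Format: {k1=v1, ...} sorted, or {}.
Answer: {p=15, q=-1, r=21}

Derivation:
Keep first 6 events (discard last 4):
  after event 1 (t=9: INC q by 9): {q=9}
  after event 2 (t=17: SET r = 21): {q=9, r=21}
  after event 3 (t=24: DEL p): {q=9, r=21}
  after event 4 (t=30: SET q = -7): {q=-7, r=21}
  after event 5 (t=38: SET q = -1): {q=-1, r=21}
  after event 6 (t=39: INC p by 15): {p=15, q=-1, r=21}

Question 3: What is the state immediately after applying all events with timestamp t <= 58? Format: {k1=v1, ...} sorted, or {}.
Apply events with t <= 58 (9 events):
  after event 1 (t=9: INC q by 9): {q=9}
  after event 2 (t=17: SET r = 21): {q=9, r=21}
  after event 3 (t=24: DEL p): {q=9, r=21}
  after event 4 (t=30: SET q = -7): {q=-7, r=21}
  after event 5 (t=38: SET q = -1): {q=-1, r=21}
  after event 6 (t=39: INC p by 15): {p=15, q=-1, r=21}
  after event 7 (t=40: SET q = -16): {p=15, q=-16, r=21}
  after event 8 (t=46: INC q by 1): {p=15, q=-15, r=21}
  after event 9 (t=54: SET r = 22): {p=15, q=-15, r=22}

Answer: {p=15, q=-15, r=22}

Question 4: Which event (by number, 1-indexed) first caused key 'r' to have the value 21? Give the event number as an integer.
Answer: 2

Derivation:
Looking for first event where r becomes 21:
  event 2: r (absent) -> 21  <-- first match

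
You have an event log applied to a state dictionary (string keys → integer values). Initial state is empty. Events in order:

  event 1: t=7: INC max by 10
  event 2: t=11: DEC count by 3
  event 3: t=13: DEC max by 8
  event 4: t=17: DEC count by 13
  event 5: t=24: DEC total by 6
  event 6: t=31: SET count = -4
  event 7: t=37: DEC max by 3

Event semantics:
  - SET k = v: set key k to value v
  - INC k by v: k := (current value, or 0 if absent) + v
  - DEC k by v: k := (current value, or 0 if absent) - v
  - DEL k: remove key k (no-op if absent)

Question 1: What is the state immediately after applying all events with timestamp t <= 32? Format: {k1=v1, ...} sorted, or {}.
Apply events with t <= 32 (6 events):
  after event 1 (t=7: INC max by 10): {max=10}
  after event 2 (t=11: DEC count by 3): {count=-3, max=10}
  after event 3 (t=13: DEC max by 8): {count=-3, max=2}
  after event 4 (t=17: DEC count by 13): {count=-16, max=2}
  after event 5 (t=24: DEC total by 6): {count=-16, max=2, total=-6}
  after event 6 (t=31: SET count = -4): {count=-4, max=2, total=-6}

Answer: {count=-4, max=2, total=-6}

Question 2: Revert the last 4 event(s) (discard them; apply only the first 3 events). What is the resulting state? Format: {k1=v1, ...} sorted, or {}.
Answer: {count=-3, max=2}

Derivation:
Keep first 3 events (discard last 4):
  after event 1 (t=7: INC max by 10): {max=10}
  after event 2 (t=11: DEC count by 3): {count=-3, max=10}
  after event 3 (t=13: DEC max by 8): {count=-3, max=2}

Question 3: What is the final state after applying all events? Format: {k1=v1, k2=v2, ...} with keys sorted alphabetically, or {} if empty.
  after event 1 (t=7: INC max by 10): {max=10}
  after event 2 (t=11: DEC count by 3): {count=-3, max=10}
  after event 3 (t=13: DEC max by 8): {count=-3, max=2}
  after event 4 (t=17: DEC count by 13): {count=-16, max=2}
  after event 5 (t=24: DEC total by 6): {count=-16, max=2, total=-6}
  after event 6 (t=31: SET count = -4): {count=-4, max=2, total=-6}
  after event 7 (t=37: DEC max by 3): {count=-4, max=-1, total=-6}

Answer: {count=-4, max=-1, total=-6}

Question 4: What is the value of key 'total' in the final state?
Track key 'total' through all 7 events:
  event 1 (t=7: INC max by 10): total unchanged
  event 2 (t=11: DEC count by 3): total unchanged
  event 3 (t=13: DEC max by 8): total unchanged
  event 4 (t=17: DEC count by 13): total unchanged
  event 5 (t=24: DEC total by 6): total (absent) -> -6
  event 6 (t=31: SET count = -4): total unchanged
  event 7 (t=37: DEC max by 3): total unchanged
Final: total = -6

Answer: -6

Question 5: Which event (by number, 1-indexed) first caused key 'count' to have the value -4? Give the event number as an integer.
Answer: 6

Derivation:
Looking for first event where count becomes -4:
  event 2: count = -3
  event 3: count = -3
  event 4: count = -16
  event 5: count = -16
  event 6: count -16 -> -4  <-- first match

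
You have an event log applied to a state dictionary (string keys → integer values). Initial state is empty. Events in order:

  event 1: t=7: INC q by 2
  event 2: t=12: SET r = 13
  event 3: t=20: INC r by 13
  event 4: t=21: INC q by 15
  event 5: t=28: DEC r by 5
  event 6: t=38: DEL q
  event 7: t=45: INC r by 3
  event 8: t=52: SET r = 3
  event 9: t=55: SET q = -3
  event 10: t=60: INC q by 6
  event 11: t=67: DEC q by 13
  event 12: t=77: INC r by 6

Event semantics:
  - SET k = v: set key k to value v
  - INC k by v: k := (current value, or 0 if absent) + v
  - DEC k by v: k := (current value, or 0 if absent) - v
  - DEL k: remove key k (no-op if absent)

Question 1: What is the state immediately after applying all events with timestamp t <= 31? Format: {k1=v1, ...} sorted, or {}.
Answer: {q=17, r=21}

Derivation:
Apply events with t <= 31 (5 events):
  after event 1 (t=7: INC q by 2): {q=2}
  after event 2 (t=12: SET r = 13): {q=2, r=13}
  after event 3 (t=20: INC r by 13): {q=2, r=26}
  after event 4 (t=21: INC q by 15): {q=17, r=26}
  after event 5 (t=28: DEC r by 5): {q=17, r=21}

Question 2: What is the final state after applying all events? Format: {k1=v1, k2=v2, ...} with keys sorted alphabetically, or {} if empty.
Answer: {q=-10, r=9}

Derivation:
  after event 1 (t=7: INC q by 2): {q=2}
  after event 2 (t=12: SET r = 13): {q=2, r=13}
  after event 3 (t=20: INC r by 13): {q=2, r=26}
  after event 4 (t=21: INC q by 15): {q=17, r=26}
  after event 5 (t=28: DEC r by 5): {q=17, r=21}
  after event 6 (t=38: DEL q): {r=21}
  after event 7 (t=45: INC r by 3): {r=24}
  after event 8 (t=52: SET r = 3): {r=3}
  after event 9 (t=55: SET q = -3): {q=-3, r=3}
  after event 10 (t=60: INC q by 6): {q=3, r=3}
  after event 11 (t=67: DEC q by 13): {q=-10, r=3}
  after event 12 (t=77: INC r by 6): {q=-10, r=9}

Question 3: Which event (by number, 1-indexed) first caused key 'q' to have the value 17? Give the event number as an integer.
Answer: 4

Derivation:
Looking for first event where q becomes 17:
  event 1: q = 2
  event 2: q = 2
  event 3: q = 2
  event 4: q 2 -> 17  <-- first match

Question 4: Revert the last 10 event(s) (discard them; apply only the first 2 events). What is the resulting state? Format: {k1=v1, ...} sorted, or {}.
Answer: {q=2, r=13}

Derivation:
Keep first 2 events (discard last 10):
  after event 1 (t=7: INC q by 2): {q=2}
  after event 2 (t=12: SET r = 13): {q=2, r=13}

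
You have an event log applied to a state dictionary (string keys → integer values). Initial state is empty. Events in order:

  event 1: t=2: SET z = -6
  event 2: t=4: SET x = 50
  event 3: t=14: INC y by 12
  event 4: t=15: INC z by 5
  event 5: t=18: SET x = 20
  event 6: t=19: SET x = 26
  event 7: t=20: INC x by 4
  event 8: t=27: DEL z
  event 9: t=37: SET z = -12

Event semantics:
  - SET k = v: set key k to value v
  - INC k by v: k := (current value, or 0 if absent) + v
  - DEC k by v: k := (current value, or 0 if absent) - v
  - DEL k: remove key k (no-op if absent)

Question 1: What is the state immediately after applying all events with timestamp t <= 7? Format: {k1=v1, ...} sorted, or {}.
Answer: {x=50, z=-6}

Derivation:
Apply events with t <= 7 (2 events):
  after event 1 (t=2: SET z = -6): {z=-6}
  after event 2 (t=4: SET x = 50): {x=50, z=-6}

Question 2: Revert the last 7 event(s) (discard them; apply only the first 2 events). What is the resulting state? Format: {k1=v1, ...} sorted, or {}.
Keep first 2 events (discard last 7):
  after event 1 (t=2: SET z = -6): {z=-6}
  after event 2 (t=4: SET x = 50): {x=50, z=-6}

Answer: {x=50, z=-6}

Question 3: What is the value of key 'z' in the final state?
Track key 'z' through all 9 events:
  event 1 (t=2: SET z = -6): z (absent) -> -6
  event 2 (t=4: SET x = 50): z unchanged
  event 3 (t=14: INC y by 12): z unchanged
  event 4 (t=15: INC z by 5): z -6 -> -1
  event 5 (t=18: SET x = 20): z unchanged
  event 6 (t=19: SET x = 26): z unchanged
  event 7 (t=20: INC x by 4): z unchanged
  event 8 (t=27: DEL z): z -1 -> (absent)
  event 9 (t=37: SET z = -12): z (absent) -> -12
Final: z = -12

Answer: -12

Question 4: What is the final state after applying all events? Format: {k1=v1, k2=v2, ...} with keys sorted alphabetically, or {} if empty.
Answer: {x=30, y=12, z=-12}

Derivation:
  after event 1 (t=2: SET z = -6): {z=-6}
  after event 2 (t=4: SET x = 50): {x=50, z=-6}
  after event 3 (t=14: INC y by 12): {x=50, y=12, z=-6}
  after event 4 (t=15: INC z by 5): {x=50, y=12, z=-1}
  after event 5 (t=18: SET x = 20): {x=20, y=12, z=-1}
  after event 6 (t=19: SET x = 26): {x=26, y=12, z=-1}
  after event 7 (t=20: INC x by 4): {x=30, y=12, z=-1}
  after event 8 (t=27: DEL z): {x=30, y=12}
  after event 9 (t=37: SET z = -12): {x=30, y=12, z=-12}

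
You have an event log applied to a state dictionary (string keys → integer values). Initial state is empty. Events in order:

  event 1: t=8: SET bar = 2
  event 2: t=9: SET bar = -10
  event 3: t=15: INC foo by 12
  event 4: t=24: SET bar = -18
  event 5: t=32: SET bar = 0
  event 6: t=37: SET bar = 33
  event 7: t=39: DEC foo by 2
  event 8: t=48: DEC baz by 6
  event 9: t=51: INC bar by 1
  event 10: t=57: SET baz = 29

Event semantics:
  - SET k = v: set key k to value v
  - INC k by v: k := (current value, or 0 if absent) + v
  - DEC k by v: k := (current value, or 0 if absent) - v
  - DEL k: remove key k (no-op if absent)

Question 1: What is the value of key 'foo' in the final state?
Track key 'foo' through all 10 events:
  event 1 (t=8: SET bar = 2): foo unchanged
  event 2 (t=9: SET bar = -10): foo unchanged
  event 3 (t=15: INC foo by 12): foo (absent) -> 12
  event 4 (t=24: SET bar = -18): foo unchanged
  event 5 (t=32: SET bar = 0): foo unchanged
  event 6 (t=37: SET bar = 33): foo unchanged
  event 7 (t=39: DEC foo by 2): foo 12 -> 10
  event 8 (t=48: DEC baz by 6): foo unchanged
  event 9 (t=51: INC bar by 1): foo unchanged
  event 10 (t=57: SET baz = 29): foo unchanged
Final: foo = 10

Answer: 10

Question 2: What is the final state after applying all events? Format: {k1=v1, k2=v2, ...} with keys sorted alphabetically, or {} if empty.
Answer: {bar=34, baz=29, foo=10}

Derivation:
  after event 1 (t=8: SET bar = 2): {bar=2}
  after event 2 (t=9: SET bar = -10): {bar=-10}
  after event 3 (t=15: INC foo by 12): {bar=-10, foo=12}
  after event 4 (t=24: SET bar = -18): {bar=-18, foo=12}
  after event 5 (t=32: SET bar = 0): {bar=0, foo=12}
  after event 6 (t=37: SET bar = 33): {bar=33, foo=12}
  after event 7 (t=39: DEC foo by 2): {bar=33, foo=10}
  after event 8 (t=48: DEC baz by 6): {bar=33, baz=-6, foo=10}
  after event 9 (t=51: INC bar by 1): {bar=34, baz=-6, foo=10}
  after event 10 (t=57: SET baz = 29): {bar=34, baz=29, foo=10}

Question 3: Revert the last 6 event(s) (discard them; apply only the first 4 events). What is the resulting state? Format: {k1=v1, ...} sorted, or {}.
Answer: {bar=-18, foo=12}

Derivation:
Keep first 4 events (discard last 6):
  after event 1 (t=8: SET bar = 2): {bar=2}
  after event 2 (t=9: SET bar = -10): {bar=-10}
  after event 3 (t=15: INC foo by 12): {bar=-10, foo=12}
  after event 4 (t=24: SET bar = -18): {bar=-18, foo=12}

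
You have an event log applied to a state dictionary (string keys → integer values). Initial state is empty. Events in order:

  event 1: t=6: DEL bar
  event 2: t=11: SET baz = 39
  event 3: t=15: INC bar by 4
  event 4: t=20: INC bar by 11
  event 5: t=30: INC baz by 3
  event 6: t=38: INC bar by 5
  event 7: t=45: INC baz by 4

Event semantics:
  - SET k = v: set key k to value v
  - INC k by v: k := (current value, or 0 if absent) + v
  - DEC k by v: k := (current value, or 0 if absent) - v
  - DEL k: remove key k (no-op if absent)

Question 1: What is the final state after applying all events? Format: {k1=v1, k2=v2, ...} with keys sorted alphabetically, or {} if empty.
Answer: {bar=20, baz=46}

Derivation:
  after event 1 (t=6: DEL bar): {}
  after event 2 (t=11: SET baz = 39): {baz=39}
  after event 3 (t=15: INC bar by 4): {bar=4, baz=39}
  after event 4 (t=20: INC bar by 11): {bar=15, baz=39}
  after event 5 (t=30: INC baz by 3): {bar=15, baz=42}
  after event 6 (t=38: INC bar by 5): {bar=20, baz=42}
  after event 7 (t=45: INC baz by 4): {bar=20, baz=46}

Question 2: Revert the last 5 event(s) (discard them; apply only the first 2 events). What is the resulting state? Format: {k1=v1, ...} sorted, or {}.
Keep first 2 events (discard last 5):
  after event 1 (t=6: DEL bar): {}
  after event 2 (t=11: SET baz = 39): {baz=39}

Answer: {baz=39}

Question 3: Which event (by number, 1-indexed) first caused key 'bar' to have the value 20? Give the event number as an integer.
Looking for first event where bar becomes 20:
  event 3: bar = 4
  event 4: bar = 15
  event 5: bar = 15
  event 6: bar 15 -> 20  <-- first match

Answer: 6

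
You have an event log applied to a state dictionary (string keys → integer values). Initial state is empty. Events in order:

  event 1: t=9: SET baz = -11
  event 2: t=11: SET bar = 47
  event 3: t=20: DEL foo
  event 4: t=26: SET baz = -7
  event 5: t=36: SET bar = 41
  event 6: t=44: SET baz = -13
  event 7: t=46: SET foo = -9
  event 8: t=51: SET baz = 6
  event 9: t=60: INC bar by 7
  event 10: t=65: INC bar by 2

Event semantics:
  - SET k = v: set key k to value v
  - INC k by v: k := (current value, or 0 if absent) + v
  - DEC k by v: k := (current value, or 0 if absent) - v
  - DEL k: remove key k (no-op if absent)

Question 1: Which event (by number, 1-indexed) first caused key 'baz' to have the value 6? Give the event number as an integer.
Looking for first event where baz becomes 6:
  event 1: baz = -11
  event 2: baz = -11
  event 3: baz = -11
  event 4: baz = -7
  event 5: baz = -7
  event 6: baz = -13
  event 7: baz = -13
  event 8: baz -13 -> 6  <-- first match

Answer: 8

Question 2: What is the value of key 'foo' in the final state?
Answer: -9

Derivation:
Track key 'foo' through all 10 events:
  event 1 (t=9: SET baz = -11): foo unchanged
  event 2 (t=11: SET bar = 47): foo unchanged
  event 3 (t=20: DEL foo): foo (absent) -> (absent)
  event 4 (t=26: SET baz = -7): foo unchanged
  event 5 (t=36: SET bar = 41): foo unchanged
  event 6 (t=44: SET baz = -13): foo unchanged
  event 7 (t=46: SET foo = -9): foo (absent) -> -9
  event 8 (t=51: SET baz = 6): foo unchanged
  event 9 (t=60: INC bar by 7): foo unchanged
  event 10 (t=65: INC bar by 2): foo unchanged
Final: foo = -9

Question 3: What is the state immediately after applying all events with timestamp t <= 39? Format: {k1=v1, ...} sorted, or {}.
Apply events with t <= 39 (5 events):
  after event 1 (t=9: SET baz = -11): {baz=-11}
  after event 2 (t=11: SET bar = 47): {bar=47, baz=-11}
  after event 3 (t=20: DEL foo): {bar=47, baz=-11}
  after event 4 (t=26: SET baz = -7): {bar=47, baz=-7}
  after event 5 (t=36: SET bar = 41): {bar=41, baz=-7}

Answer: {bar=41, baz=-7}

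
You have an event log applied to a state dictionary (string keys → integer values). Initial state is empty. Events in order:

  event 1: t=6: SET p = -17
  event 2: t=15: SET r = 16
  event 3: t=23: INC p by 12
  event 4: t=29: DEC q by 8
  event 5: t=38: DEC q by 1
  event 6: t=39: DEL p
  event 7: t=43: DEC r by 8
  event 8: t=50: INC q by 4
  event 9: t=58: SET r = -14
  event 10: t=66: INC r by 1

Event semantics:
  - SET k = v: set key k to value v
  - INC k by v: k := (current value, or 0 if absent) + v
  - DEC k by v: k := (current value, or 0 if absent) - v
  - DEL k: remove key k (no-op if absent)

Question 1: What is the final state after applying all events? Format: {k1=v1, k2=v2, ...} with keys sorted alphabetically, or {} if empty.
  after event 1 (t=6: SET p = -17): {p=-17}
  after event 2 (t=15: SET r = 16): {p=-17, r=16}
  after event 3 (t=23: INC p by 12): {p=-5, r=16}
  after event 4 (t=29: DEC q by 8): {p=-5, q=-8, r=16}
  after event 5 (t=38: DEC q by 1): {p=-5, q=-9, r=16}
  after event 6 (t=39: DEL p): {q=-9, r=16}
  after event 7 (t=43: DEC r by 8): {q=-9, r=8}
  after event 8 (t=50: INC q by 4): {q=-5, r=8}
  after event 9 (t=58: SET r = -14): {q=-5, r=-14}
  after event 10 (t=66: INC r by 1): {q=-5, r=-13}

Answer: {q=-5, r=-13}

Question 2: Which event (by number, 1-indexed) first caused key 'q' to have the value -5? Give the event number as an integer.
Looking for first event where q becomes -5:
  event 4: q = -8
  event 5: q = -9
  event 6: q = -9
  event 7: q = -9
  event 8: q -9 -> -5  <-- first match

Answer: 8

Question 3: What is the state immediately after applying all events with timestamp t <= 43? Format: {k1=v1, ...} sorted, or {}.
Apply events with t <= 43 (7 events):
  after event 1 (t=6: SET p = -17): {p=-17}
  after event 2 (t=15: SET r = 16): {p=-17, r=16}
  after event 3 (t=23: INC p by 12): {p=-5, r=16}
  after event 4 (t=29: DEC q by 8): {p=-5, q=-8, r=16}
  after event 5 (t=38: DEC q by 1): {p=-5, q=-9, r=16}
  after event 6 (t=39: DEL p): {q=-9, r=16}
  after event 7 (t=43: DEC r by 8): {q=-9, r=8}

Answer: {q=-9, r=8}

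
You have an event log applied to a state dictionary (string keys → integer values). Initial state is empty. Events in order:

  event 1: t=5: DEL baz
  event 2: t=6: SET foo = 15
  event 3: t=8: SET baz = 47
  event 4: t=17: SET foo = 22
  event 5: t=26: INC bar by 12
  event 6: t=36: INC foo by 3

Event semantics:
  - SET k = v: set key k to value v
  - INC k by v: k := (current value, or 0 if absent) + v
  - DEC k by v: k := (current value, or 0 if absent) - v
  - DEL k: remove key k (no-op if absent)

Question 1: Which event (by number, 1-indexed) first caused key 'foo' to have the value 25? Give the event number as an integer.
Looking for first event where foo becomes 25:
  event 2: foo = 15
  event 3: foo = 15
  event 4: foo = 22
  event 5: foo = 22
  event 6: foo 22 -> 25  <-- first match

Answer: 6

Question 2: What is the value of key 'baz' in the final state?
Answer: 47

Derivation:
Track key 'baz' through all 6 events:
  event 1 (t=5: DEL baz): baz (absent) -> (absent)
  event 2 (t=6: SET foo = 15): baz unchanged
  event 3 (t=8: SET baz = 47): baz (absent) -> 47
  event 4 (t=17: SET foo = 22): baz unchanged
  event 5 (t=26: INC bar by 12): baz unchanged
  event 6 (t=36: INC foo by 3): baz unchanged
Final: baz = 47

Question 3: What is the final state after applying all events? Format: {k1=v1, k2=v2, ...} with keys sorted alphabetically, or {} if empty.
  after event 1 (t=5: DEL baz): {}
  after event 2 (t=6: SET foo = 15): {foo=15}
  after event 3 (t=8: SET baz = 47): {baz=47, foo=15}
  after event 4 (t=17: SET foo = 22): {baz=47, foo=22}
  after event 5 (t=26: INC bar by 12): {bar=12, baz=47, foo=22}
  after event 6 (t=36: INC foo by 3): {bar=12, baz=47, foo=25}

Answer: {bar=12, baz=47, foo=25}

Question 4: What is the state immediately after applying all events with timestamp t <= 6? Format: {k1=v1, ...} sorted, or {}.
Answer: {foo=15}

Derivation:
Apply events with t <= 6 (2 events):
  after event 1 (t=5: DEL baz): {}
  after event 2 (t=6: SET foo = 15): {foo=15}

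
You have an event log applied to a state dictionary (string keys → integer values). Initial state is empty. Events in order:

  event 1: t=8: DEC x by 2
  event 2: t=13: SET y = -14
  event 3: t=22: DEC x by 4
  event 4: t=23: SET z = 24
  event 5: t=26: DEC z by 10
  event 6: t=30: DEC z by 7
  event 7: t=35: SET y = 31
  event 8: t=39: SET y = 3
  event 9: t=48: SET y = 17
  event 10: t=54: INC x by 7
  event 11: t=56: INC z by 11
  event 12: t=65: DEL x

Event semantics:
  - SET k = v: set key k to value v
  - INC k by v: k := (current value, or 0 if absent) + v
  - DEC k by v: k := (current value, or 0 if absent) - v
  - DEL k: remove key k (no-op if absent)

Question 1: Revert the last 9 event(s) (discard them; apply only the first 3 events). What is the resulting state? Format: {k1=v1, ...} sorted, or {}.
Answer: {x=-6, y=-14}

Derivation:
Keep first 3 events (discard last 9):
  after event 1 (t=8: DEC x by 2): {x=-2}
  after event 2 (t=13: SET y = -14): {x=-2, y=-14}
  after event 3 (t=22: DEC x by 4): {x=-6, y=-14}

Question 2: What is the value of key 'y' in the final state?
Answer: 17

Derivation:
Track key 'y' through all 12 events:
  event 1 (t=8: DEC x by 2): y unchanged
  event 2 (t=13: SET y = -14): y (absent) -> -14
  event 3 (t=22: DEC x by 4): y unchanged
  event 4 (t=23: SET z = 24): y unchanged
  event 5 (t=26: DEC z by 10): y unchanged
  event 6 (t=30: DEC z by 7): y unchanged
  event 7 (t=35: SET y = 31): y -14 -> 31
  event 8 (t=39: SET y = 3): y 31 -> 3
  event 9 (t=48: SET y = 17): y 3 -> 17
  event 10 (t=54: INC x by 7): y unchanged
  event 11 (t=56: INC z by 11): y unchanged
  event 12 (t=65: DEL x): y unchanged
Final: y = 17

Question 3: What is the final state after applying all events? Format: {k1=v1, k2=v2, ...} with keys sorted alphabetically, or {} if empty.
  after event 1 (t=8: DEC x by 2): {x=-2}
  after event 2 (t=13: SET y = -14): {x=-2, y=-14}
  after event 3 (t=22: DEC x by 4): {x=-6, y=-14}
  after event 4 (t=23: SET z = 24): {x=-6, y=-14, z=24}
  after event 5 (t=26: DEC z by 10): {x=-6, y=-14, z=14}
  after event 6 (t=30: DEC z by 7): {x=-6, y=-14, z=7}
  after event 7 (t=35: SET y = 31): {x=-6, y=31, z=7}
  after event 8 (t=39: SET y = 3): {x=-6, y=3, z=7}
  after event 9 (t=48: SET y = 17): {x=-6, y=17, z=7}
  after event 10 (t=54: INC x by 7): {x=1, y=17, z=7}
  after event 11 (t=56: INC z by 11): {x=1, y=17, z=18}
  after event 12 (t=65: DEL x): {y=17, z=18}

Answer: {y=17, z=18}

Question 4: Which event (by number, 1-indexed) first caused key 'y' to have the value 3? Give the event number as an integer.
Looking for first event where y becomes 3:
  event 2: y = -14
  event 3: y = -14
  event 4: y = -14
  event 5: y = -14
  event 6: y = -14
  event 7: y = 31
  event 8: y 31 -> 3  <-- first match

Answer: 8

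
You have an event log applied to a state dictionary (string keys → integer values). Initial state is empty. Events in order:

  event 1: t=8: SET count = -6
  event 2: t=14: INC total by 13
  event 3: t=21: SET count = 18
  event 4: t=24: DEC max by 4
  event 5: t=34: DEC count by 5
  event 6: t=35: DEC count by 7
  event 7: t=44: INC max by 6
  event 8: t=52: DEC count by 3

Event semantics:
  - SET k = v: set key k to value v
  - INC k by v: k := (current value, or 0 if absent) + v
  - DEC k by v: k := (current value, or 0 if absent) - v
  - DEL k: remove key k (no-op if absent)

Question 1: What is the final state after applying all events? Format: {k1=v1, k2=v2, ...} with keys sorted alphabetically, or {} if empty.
Answer: {count=3, max=2, total=13}

Derivation:
  after event 1 (t=8: SET count = -6): {count=-6}
  after event 2 (t=14: INC total by 13): {count=-6, total=13}
  after event 3 (t=21: SET count = 18): {count=18, total=13}
  after event 4 (t=24: DEC max by 4): {count=18, max=-4, total=13}
  after event 5 (t=34: DEC count by 5): {count=13, max=-4, total=13}
  after event 6 (t=35: DEC count by 7): {count=6, max=-4, total=13}
  after event 7 (t=44: INC max by 6): {count=6, max=2, total=13}
  after event 8 (t=52: DEC count by 3): {count=3, max=2, total=13}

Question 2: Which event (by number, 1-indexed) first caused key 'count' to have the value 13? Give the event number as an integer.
Answer: 5

Derivation:
Looking for first event where count becomes 13:
  event 1: count = -6
  event 2: count = -6
  event 3: count = 18
  event 4: count = 18
  event 5: count 18 -> 13  <-- first match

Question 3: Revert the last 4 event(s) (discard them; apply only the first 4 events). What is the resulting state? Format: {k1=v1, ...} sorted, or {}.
Answer: {count=18, max=-4, total=13}

Derivation:
Keep first 4 events (discard last 4):
  after event 1 (t=8: SET count = -6): {count=-6}
  after event 2 (t=14: INC total by 13): {count=-6, total=13}
  after event 3 (t=21: SET count = 18): {count=18, total=13}
  after event 4 (t=24: DEC max by 4): {count=18, max=-4, total=13}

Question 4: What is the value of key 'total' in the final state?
Track key 'total' through all 8 events:
  event 1 (t=8: SET count = -6): total unchanged
  event 2 (t=14: INC total by 13): total (absent) -> 13
  event 3 (t=21: SET count = 18): total unchanged
  event 4 (t=24: DEC max by 4): total unchanged
  event 5 (t=34: DEC count by 5): total unchanged
  event 6 (t=35: DEC count by 7): total unchanged
  event 7 (t=44: INC max by 6): total unchanged
  event 8 (t=52: DEC count by 3): total unchanged
Final: total = 13

Answer: 13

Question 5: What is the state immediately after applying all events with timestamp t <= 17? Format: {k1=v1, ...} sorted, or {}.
Answer: {count=-6, total=13}

Derivation:
Apply events with t <= 17 (2 events):
  after event 1 (t=8: SET count = -6): {count=-6}
  after event 2 (t=14: INC total by 13): {count=-6, total=13}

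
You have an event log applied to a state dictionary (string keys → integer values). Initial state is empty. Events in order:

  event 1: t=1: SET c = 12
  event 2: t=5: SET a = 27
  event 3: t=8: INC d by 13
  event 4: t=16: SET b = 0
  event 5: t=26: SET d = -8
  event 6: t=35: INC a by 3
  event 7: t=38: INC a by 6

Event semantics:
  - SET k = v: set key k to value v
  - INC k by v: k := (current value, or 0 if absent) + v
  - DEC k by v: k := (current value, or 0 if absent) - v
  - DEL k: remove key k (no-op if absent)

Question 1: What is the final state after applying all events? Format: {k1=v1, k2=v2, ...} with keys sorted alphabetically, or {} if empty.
Answer: {a=36, b=0, c=12, d=-8}

Derivation:
  after event 1 (t=1: SET c = 12): {c=12}
  after event 2 (t=5: SET a = 27): {a=27, c=12}
  after event 3 (t=8: INC d by 13): {a=27, c=12, d=13}
  after event 4 (t=16: SET b = 0): {a=27, b=0, c=12, d=13}
  after event 5 (t=26: SET d = -8): {a=27, b=0, c=12, d=-8}
  after event 6 (t=35: INC a by 3): {a=30, b=0, c=12, d=-8}
  after event 7 (t=38: INC a by 6): {a=36, b=0, c=12, d=-8}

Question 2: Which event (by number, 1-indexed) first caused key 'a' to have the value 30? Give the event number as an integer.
Answer: 6

Derivation:
Looking for first event where a becomes 30:
  event 2: a = 27
  event 3: a = 27
  event 4: a = 27
  event 5: a = 27
  event 6: a 27 -> 30  <-- first match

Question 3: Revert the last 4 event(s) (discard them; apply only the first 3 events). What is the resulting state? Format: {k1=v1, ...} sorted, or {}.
Keep first 3 events (discard last 4):
  after event 1 (t=1: SET c = 12): {c=12}
  after event 2 (t=5: SET a = 27): {a=27, c=12}
  after event 3 (t=8: INC d by 13): {a=27, c=12, d=13}

Answer: {a=27, c=12, d=13}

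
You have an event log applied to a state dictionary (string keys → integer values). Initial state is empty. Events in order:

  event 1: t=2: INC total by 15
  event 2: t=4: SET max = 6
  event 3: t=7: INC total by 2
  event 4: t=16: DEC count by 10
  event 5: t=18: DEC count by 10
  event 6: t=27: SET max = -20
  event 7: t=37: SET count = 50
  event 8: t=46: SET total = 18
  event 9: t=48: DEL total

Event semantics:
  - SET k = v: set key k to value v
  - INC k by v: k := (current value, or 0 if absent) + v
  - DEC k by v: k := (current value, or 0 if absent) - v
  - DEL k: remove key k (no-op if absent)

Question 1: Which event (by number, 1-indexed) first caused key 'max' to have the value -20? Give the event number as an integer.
Looking for first event where max becomes -20:
  event 2: max = 6
  event 3: max = 6
  event 4: max = 6
  event 5: max = 6
  event 6: max 6 -> -20  <-- first match

Answer: 6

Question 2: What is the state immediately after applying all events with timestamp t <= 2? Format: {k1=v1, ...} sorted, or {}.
Answer: {total=15}

Derivation:
Apply events with t <= 2 (1 events):
  after event 1 (t=2: INC total by 15): {total=15}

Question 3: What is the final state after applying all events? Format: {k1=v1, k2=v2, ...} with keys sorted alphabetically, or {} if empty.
Answer: {count=50, max=-20}

Derivation:
  after event 1 (t=2: INC total by 15): {total=15}
  after event 2 (t=4: SET max = 6): {max=6, total=15}
  after event 3 (t=7: INC total by 2): {max=6, total=17}
  after event 4 (t=16: DEC count by 10): {count=-10, max=6, total=17}
  after event 5 (t=18: DEC count by 10): {count=-20, max=6, total=17}
  after event 6 (t=27: SET max = -20): {count=-20, max=-20, total=17}
  after event 7 (t=37: SET count = 50): {count=50, max=-20, total=17}
  after event 8 (t=46: SET total = 18): {count=50, max=-20, total=18}
  after event 9 (t=48: DEL total): {count=50, max=-20}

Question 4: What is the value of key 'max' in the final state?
Track key 'max' through all 9 events:
  event 1 (t=2: INC total by 15): max unchanged
  event 2 (t=4: SET max = 6): max (absent) -> 6
  event 3 (t=7: INC total by 2): max unchanged
  event 4 (t=16: DEC count by 10): max unchanged
  event 5 (t=18: DEC count by 10): max unchanged
  event 6 (t=27: SET max = -20): max 6 -> -20
  event 7 (t=37: SET count = 50): max unchanged
  event 8 (t=46: SET total = 18): max unchanged
  event 9 (t=48: DEL total): max unchanged
Final: max = -20

Answer: -20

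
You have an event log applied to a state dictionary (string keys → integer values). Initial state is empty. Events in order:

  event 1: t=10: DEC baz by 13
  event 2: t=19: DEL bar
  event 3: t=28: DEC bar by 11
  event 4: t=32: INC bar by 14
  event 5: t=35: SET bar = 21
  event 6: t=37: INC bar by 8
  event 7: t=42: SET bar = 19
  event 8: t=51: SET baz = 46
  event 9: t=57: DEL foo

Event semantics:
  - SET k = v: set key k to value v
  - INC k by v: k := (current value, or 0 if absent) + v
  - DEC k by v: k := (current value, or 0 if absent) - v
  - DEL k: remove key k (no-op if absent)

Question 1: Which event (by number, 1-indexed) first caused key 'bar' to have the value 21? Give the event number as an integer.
Looking for first event where bar becomes 21:
  event 3: bar = -11
  event 4: bar = 3
  event 5: bar 3 -> 21  <-- first match

Answer: 5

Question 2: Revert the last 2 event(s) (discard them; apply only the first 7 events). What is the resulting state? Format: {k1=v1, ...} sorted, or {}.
Keep first 7 events (discard last 2):
  after event 1 (t=10: DEC baz by 13): {baz=-13}
  after event 2 (t=19: DEL bar): {baz=-13}
  after event 3 (t=28: DEC bar by 11): {bar=-11, baz=-13}
  after event 4 (t=32: INC bar by 14): {bar=3, baz=-13}
  after event 5 (t=35: SET bar = 21): {bar=21, baz=-13}
  after event 6 (t=37: INC bar by 8): {bar=29, baz=-13}
  after event 7 (t=42: SET bar = 19): {bar=19, baz=-13}

Answer: {bar=19, baz=-13}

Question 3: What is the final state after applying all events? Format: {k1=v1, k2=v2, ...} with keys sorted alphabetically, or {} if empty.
Answer: {bar=19, baz=46}

Derivation:
  after event 1 (t=10: DEC baz by 13): {baz=-13}
  after event 2 (t=19: DEL bar): {baz=-13}
  after event 3 (t=28: DEC bar by 11): {bar=-11, baz=-13}
  after event 4 (t=32: INC bar by 14): {bar=3, baz=-13}
  after event 5 (t=35: SET bar = 21): {bar=21, baz=-13}
  after event 6 (t=37: INC bar by 8): {bar=29, baz=-13}
  after event 7 (t=42: SET bar = 19): {bar=19, baz=-13}
  after event 8 (t=51: SET baz = 46): {bar=19, baz=46}
  after event 9 (t=57: DEL foo): {bar=19, baz=46}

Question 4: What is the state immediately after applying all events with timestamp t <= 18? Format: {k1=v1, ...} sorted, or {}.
Answer: {baz=-13}

Derivation:
Apply events with t <= 18 (1 events):
  after event 1 (t=10: DEC baz by 13): {baz=-13}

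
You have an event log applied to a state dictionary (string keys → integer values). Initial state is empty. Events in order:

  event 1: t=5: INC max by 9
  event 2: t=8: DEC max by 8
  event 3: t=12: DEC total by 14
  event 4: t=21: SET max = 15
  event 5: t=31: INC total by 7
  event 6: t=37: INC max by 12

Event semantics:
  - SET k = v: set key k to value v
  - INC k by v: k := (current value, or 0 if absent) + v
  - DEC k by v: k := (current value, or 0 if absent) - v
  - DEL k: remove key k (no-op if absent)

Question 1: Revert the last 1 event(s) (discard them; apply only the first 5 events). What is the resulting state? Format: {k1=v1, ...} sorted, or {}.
Answer: {max=15, total=-7}

Derivation:
Keep first 5 events (discard last 1):
  after event 1 (t=5: INC max by 9): {max=9}
  after event 2 (t=8: DEC max by 8): {max=1}
  after event 3 (t=12: DEC total by 14): {max=1, total=-14}
  after event 4 (t=21: SET max = 15): {max=15, total=-14}
  after event 5 (t=31: INC total by 7): {max=15, total=-7}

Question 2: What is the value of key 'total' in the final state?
Answer: -7

Derivation:
Track key 'total' through all 6 events:
  event 1 (t=5: INC max by 9): total unchanged
  event 2 (t=8: DEC max by 8): total unchanged
  event 3 (t=12: DEC total by 14): total (absent) -> -14
  event 4 (t=21: SET max = 15): total unchanged
  event 5 (t=31: INC total by 7): total -14 -> -7
  event 6 (t=37: INC max by 12): total unchanged
Final: total = -7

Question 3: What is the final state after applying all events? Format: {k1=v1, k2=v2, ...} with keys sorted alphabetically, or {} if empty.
Answer: {max=27, total=-7}

Derivation:
  after event 1 (t=5: INC max by 9): {max=9}
  after event 2 (t=8: DEC max by 8): {max=1}
  after event 3 (t=12: DEC total by 14): {max=1, total=-14}
  after event 4 (t=21: SET max = 15): {max=15, total=-14}
  after event 5 (t=31: INC total by 7): {max=15, total=-7}
  after event 6 (t=37: INC max by 12): {max=27, total=-7}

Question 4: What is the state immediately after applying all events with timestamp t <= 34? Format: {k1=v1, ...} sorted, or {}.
Answer: {max=15, total=-7}

Derivation:
Apply events with t <= 34 (5 events):
  after event 1 (t=5: INC max by 9): {max=9}
  after event 2 (t=8: DEC max by 8): {max=1}
  after event 3 (t=12: DEC total by 14): {max=1, total=-14}
  after event 4 (t=21: SET max = 15): {max=15, total=-14}
  after event 5 (t=31: INC total by 7): {max=15, total=-7}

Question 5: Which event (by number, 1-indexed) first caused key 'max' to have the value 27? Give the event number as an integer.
Looking for first event where max becomes 27:
  event 1: max = 9
  event 2: max = 1
  event 3: max = 1
  event 4: max = 15
  event 5: max = 15
  event 6: max 15 -> 27  <-- first match

Answer: 6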